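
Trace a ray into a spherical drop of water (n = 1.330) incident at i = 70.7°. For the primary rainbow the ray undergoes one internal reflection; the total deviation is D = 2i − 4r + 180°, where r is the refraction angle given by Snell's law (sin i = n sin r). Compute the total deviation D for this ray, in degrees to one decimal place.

140.6°

sin r = sin 70.7° / 1.330 = 0.9438/1.330 = 0.7096; r = 45.20°.
D = 2·70.7° − 4·45.20° + 180° = 141.40° − 180.82° + 180° = 140.58°.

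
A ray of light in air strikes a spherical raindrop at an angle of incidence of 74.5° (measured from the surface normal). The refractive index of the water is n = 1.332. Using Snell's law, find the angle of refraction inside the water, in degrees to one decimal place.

Snell: sin θ_r = sin θ_i / n = sin 74.5° / 1.332 = 0.9636 / 1.332 = 0.7234.
θ_r = arcsin(0.7234) = 46.34°.

46.3°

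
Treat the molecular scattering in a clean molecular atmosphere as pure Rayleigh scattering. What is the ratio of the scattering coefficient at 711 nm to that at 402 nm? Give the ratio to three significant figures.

Rayleigh scattering ∝ λ⁻⁴, so the ratio of coefficients is the inverse fourth power of the wavelength ratio.
σ(711)/σ(402) = (402/711)⁴ = (0.5654)⁴ = 0.1022.

0.102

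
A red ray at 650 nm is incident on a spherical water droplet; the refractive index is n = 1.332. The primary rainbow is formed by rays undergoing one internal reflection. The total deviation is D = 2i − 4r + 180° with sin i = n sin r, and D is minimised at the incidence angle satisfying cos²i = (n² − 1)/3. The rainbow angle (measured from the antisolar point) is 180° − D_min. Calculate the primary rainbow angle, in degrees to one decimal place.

42.2°

cos²i = (1.77422 − 1)/3 = 0.25807; i = arccos(0.50801) = 59.469°.
sin r = sin 59.469°/1.332 = 0.64666; r = 40.290°.
D_min = 2·59.469° − 4·40.290° + 180° = 137.776°.
Rainbow angle = 180° − D_min = 42.224°.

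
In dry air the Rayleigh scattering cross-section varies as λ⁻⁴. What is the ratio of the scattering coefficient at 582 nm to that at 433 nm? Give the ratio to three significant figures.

Rayleigh scattering ∝ λ⁻⁴, so the ratio of coefficients is the inverse fourth power of the wavelength ratio.
σ(582)/σ(433) = (433/582)⁴ = (0.7440)⁴ = 0.3064.

0.306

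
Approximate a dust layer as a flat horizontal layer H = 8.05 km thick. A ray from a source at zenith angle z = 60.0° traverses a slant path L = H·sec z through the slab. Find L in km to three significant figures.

16.1 km

sec z = 1/cos 60.0° = 2.0000.
L = 8.05 × 2.0000 = 16.100 km.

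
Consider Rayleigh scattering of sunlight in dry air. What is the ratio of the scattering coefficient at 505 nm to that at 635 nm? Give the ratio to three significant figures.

2.50

Rayleigh scattering ∝ λ⁻⁴, so the ratio of coefficients is the inverse fourth power of the wavelength ratio.
σ(505)/σ(635) = (635/505)⁴ = (1.2574)⁴ = 2.5.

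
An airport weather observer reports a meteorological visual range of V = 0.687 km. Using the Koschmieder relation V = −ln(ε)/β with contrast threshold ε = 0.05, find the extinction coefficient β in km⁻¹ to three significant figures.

4.36 km⁻¹

β = −ln(0.05) / V = 2.996 / 0.687 = 4.3606 km⁻¹.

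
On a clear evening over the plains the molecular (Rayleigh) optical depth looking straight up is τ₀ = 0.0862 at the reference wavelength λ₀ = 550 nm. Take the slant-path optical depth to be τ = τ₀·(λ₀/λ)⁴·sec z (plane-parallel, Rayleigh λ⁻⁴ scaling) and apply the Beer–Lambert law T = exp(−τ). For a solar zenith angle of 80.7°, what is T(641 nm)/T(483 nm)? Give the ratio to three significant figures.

1.84

Airmass: sec 80.7° = 6.1880.
τ(641 nm) = 0.0862 × (550/641)⁴ × 6.1880 = 0.0862 × 0.5420 × 6.1880 = 0.2891.
τ(483 nm) = 0.0862 × (550/483)⁴ × 6.1880 = 0.0862 × 1.6814 × 6.1880 = 0.8968.
T(641)/T(483) = exp(τ_B − τ_A) = exp(0.6077) = 1.8363.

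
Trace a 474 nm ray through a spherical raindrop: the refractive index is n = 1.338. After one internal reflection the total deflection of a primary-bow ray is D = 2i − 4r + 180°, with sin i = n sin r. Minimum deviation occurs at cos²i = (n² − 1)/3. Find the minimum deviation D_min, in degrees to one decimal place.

cos²i = (1.79024 − 1)/3 = 0.26341; i = arccos(0.51324) = 59.120°.
sin r = sin 59.120°/1.338 = 0.64144; r = 39.899°.
D_min = 2·59.120° − 4·39.899° + 180° = 138.643°.

138.6°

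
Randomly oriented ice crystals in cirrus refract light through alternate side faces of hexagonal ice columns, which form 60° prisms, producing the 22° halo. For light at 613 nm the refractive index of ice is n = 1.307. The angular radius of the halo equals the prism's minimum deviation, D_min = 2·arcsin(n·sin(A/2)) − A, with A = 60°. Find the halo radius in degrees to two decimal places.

n·sin(A/2) = 1.307 × sin 30° = 1.307 × 0.5000 = 0.6535.
D_min = 2·arcsin(0.6535) − 60° = 2 × 40.806° − 60° = 21.612°.

21.61°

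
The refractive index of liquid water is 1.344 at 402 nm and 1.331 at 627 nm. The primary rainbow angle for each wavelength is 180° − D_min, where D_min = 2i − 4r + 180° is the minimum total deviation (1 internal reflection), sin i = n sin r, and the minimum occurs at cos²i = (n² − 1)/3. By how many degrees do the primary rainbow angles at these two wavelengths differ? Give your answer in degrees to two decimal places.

At 402 nm (n = 1.344): cos²i = 0.26878 → i = 58.772°, r = 39.512°, D_min = 139.495°, rainbow angle = 40.505°.
At 627 nm (n = 1.331): cos²i = 0.25719 → i = 59.527°, r = 40.356°, D_min = 137.630°, rainbow angle = 42.370°.
Angular width = |40.505° − 42.370°| = 1.865°.

1.86°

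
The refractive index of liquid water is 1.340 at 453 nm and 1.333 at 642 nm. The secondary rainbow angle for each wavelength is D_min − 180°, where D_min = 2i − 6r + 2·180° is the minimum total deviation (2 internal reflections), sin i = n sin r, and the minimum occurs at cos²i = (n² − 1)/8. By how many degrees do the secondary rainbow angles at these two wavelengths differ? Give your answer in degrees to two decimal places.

At 453 nm (n = 1.340): cos²i = 0.09945 → i = 71.618°, r = 45.088°, D_min = 232.709°, rainbow angle = 52.709°.
At 642 nm (n = 1.333): cos²i = 0.09711 → i = 71.843°, r = 45.466°, D_min = 230.891°, rainbow angle = 50.891°.
Angular width = |52.709° − 50.891°| = 1.818°.

1.82°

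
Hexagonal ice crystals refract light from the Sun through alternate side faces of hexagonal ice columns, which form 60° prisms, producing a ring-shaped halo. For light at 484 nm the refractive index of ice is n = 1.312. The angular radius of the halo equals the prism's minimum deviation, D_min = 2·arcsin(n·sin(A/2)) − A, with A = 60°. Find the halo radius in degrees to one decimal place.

22.0°

n·sin(A/2) = 1.312 × sin 30° = 1.312 × 0.5000 = 0.6560.
D_min = 2·arcsin(0.6560) − 60° = 2 × 40.996° − 60° = 21.991°.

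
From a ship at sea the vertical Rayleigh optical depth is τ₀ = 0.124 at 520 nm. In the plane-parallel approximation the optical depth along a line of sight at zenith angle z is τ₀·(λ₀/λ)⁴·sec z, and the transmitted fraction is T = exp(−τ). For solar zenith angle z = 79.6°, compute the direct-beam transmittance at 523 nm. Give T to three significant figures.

0.511

sec 79.6° = 5.5396.
τ = 0.124 × (520/523)⁴ × 5.5396 = 0.124 × 0.9773 × 5.5396 = 0.6713.
T = exp(−0.6713) = 0.5111.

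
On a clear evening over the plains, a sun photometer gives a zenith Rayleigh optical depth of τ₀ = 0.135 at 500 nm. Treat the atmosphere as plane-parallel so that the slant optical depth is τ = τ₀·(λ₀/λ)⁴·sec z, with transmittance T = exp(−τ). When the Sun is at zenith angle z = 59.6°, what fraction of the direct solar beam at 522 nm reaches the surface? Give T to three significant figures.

sec 59.6° = 1.9762.
τ = 0.135 × (500/522)⁴ × 1.9762 = 0.135 × 0.8418 × 1.9762 = 0.2246.
T = exp(−0.2246) = 0.7989.

0.799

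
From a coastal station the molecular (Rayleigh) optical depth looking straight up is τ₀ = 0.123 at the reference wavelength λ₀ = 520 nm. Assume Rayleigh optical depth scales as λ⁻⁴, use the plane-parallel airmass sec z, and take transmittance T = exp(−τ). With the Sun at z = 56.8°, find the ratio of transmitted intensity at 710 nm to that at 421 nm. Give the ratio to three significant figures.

Airmass: sec 56.8° = 1.8263.
τ(710 nm) = 0.123 × (520/710)⁴ × 1.8263 = 0.123 × 0.2877 × 1.8263 = 0.0646.
τ(421 nm) = 0.123 × (520/421)⁴ × 1.8263 = 0.123 × 2.3275 × 1.8263 = 0.5228.
T(710)/T(421) = exp(τ_B − τ_A) = exp(0.4582) = 1.5812.

1.58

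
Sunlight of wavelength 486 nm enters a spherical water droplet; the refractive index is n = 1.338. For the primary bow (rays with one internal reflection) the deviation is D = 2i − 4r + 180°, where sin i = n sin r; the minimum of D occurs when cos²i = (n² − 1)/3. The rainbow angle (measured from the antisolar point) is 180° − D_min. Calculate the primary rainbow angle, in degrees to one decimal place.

cos²i = (1.79024 − 1)/3 = 0.26341; i = arccos(0.51324) = 59.120°.
sin r = sin 59.120°/1.338 = 0.64144; r = 39.899°.
D_min = 2·59.120° − 4·39.899° + 180° = 138.643°.
Rainbow angle = 180° − D_min = 41.357°.

41.4°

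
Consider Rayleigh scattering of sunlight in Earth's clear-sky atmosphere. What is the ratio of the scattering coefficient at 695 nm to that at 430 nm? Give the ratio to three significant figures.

0.147

Rayleigh scattering ∝ λ⁻⁴, so the ratio of coefficients is the inverse fourth power of the wavelength ratio.
σ(695)/σ(430) = (430/695)⁴ = (0.6187)⁴ = 0.1465.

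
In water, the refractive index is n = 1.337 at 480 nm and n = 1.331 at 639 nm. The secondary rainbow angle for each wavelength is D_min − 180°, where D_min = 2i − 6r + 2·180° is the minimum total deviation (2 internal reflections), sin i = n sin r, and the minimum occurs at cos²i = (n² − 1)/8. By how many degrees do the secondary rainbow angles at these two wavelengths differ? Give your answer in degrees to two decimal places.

1.57°

At 480 nm (n = 1.337): cos²i = 0.09845 → i = 71.714°, r = 45.249°, D_min = 231.934°, rainbow angle = 51.934°.
At 639 nm (n = 1.331): cos²i = 0.09645 → i = 71.907°, r = 45.575°, D_min = 230.365°, rainbow angle = 50.365°.
Angular width = |51.934° − 50.365°| = 1.569°.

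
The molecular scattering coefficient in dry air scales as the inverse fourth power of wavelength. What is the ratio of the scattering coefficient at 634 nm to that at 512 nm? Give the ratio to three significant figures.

0.425

Rayleigh scattering ∝ λ⁻⁴, so the ratio of coefficients is the inverse fourth power of the wavelength ratio.
σ(634)/σ(512) = (512/634)⁴ = (0.8076)⁴ = 0.4253.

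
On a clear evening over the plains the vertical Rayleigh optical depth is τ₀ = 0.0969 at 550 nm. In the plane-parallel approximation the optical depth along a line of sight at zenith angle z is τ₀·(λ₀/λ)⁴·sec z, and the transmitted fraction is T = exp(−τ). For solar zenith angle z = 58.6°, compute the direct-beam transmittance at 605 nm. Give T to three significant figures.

sec 58.6° = 1.9194.
τ = 0.0969 × (550/605)⁴ × 1.9194 = 0.0969 × 0.6830 × 1.9194 = 0.1270.
T = exp(−0.1270) = 0.8807.

0.881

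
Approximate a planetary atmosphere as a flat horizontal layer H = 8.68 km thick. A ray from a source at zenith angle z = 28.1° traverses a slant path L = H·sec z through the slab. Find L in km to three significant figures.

sec z = 1/cos 28.1° = 1.1336.
L = 8.68 × 1.1336 = 9.840 km.

9.84 km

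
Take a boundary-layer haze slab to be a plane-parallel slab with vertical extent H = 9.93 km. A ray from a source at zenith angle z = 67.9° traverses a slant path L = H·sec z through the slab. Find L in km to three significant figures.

sec z = 1/cos 67.9° = 2.6580.
L = 9.93 × 2.6580 = 26.394 km.

26.4 km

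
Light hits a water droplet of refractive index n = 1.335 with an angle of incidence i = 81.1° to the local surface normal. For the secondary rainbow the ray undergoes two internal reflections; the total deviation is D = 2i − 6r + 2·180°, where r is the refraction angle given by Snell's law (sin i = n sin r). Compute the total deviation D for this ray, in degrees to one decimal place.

235.8°

sin r = sin 81.1° / 1.335 = 0.9880/1.335 = 0.7400; r = 47.74°.
D = 2·81.1° − 6·47.74° + 2·180° = 162.20° − 286.41° + 360° = 235.79°.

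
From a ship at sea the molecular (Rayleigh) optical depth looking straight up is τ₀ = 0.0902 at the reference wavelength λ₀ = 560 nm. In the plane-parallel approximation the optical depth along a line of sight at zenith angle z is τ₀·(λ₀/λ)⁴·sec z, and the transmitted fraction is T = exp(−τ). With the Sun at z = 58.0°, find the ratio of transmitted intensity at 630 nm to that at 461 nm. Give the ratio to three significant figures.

Airmass: sec 58.0° = 1.8871.
τ(630 nm) = 0.0902 × (560/630)⁴ × 1.8871 = 0.0902 × 0.6243 × 1.8871 = 0.1063.
τ(461 nm) = 0.0902 × (560/461)⁴ × 1.8871 = 0.0902 × 2.1775 × 1.8871 = 0.3706.
T(630)/T(461) = exp(τ_B − τ_A) = exp(0.2644) = 1.3026.

1.30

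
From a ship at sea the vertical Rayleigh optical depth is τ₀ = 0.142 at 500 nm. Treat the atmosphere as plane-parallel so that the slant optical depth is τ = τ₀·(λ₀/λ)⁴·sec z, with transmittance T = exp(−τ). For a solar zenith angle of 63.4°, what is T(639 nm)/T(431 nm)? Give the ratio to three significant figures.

Airmass: sec 63.4° = 2.2333.
τ(639 nm) = 0.142 × (500/639)⁴ × 2.2333 = 0.142 × 0.3749 × 2.2333 = 0.1189.
τ(431 nm) = 0.142 × (500/431)⁴ × 2.2333 = 0.142 × 1.8112 × 2.2333 = 0.5744.
T(639)/T(431) = exp(τ_B − τ_A) = exp(0.4555) = 1.5770.

1.58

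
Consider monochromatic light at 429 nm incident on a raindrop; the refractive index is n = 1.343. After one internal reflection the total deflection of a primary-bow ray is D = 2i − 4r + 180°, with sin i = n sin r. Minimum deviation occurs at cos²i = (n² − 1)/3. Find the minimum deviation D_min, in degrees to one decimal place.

139.4°

cos²i = (1.80365 − 1)/3 = 0.26788; i = arccos(0.51757) = 58.830°.
sin r = sin 58.830°/1.343 = 0.63711; r = 39.577°.
D_min = 2·58.830° − 4·39.577° + 180° = 139.354°.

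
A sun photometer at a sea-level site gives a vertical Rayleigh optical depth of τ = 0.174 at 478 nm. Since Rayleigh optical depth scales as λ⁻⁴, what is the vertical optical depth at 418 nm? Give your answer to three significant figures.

0.298

τ(418 nm) = τ(478 nm) × (478/418)⁴ = 0.174 × (1.1435)⁴ = 0.174 × 1.7100 = 0.2975.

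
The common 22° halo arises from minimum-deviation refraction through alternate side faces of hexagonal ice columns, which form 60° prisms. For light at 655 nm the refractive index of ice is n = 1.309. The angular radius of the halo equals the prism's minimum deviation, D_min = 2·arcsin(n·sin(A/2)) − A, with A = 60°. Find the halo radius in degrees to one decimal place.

n·sin(A/2) = 1.309 × sin 30° = 1.309 × 0.5000 = 0.6545.
D_min = 2·arcsin(0.6545) − 60° = 2 × 40.882° − 60° = 21.763°.

21.8°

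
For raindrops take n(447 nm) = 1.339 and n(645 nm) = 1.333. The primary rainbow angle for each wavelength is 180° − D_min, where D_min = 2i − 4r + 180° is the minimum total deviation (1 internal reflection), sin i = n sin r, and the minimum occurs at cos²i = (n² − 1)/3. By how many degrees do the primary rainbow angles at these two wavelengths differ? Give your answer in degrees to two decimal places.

0.86°

At 447 nm (n = 1.339): cos²i = 0.26431 → i = 59.062°, r = 39.834°, D_min = 138.786°, rainbow angle = 41.214°.
At 645 nm (n = 1.333): cos²i = 0.25896 → i = 59.410°, r = 40.225°, D_min = 137.922°, rainbow angle = 42.078°.
Angular width = |41.214° − 42.078°| = 0.865°.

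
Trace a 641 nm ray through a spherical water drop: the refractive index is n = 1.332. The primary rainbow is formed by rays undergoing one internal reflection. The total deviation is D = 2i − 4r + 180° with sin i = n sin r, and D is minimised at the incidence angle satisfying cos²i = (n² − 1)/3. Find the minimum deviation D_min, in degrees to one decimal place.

cos²i = (1.77422 − 1)/3 = 0.25807; i = arccos(0.50801) = 59.469°.
sin r = sin 59.469°/1.332 = 0.64666; r = 40.290°.
D_min = 2·59.469° − 4·40.290° + 180° = 137.776°.

137.8°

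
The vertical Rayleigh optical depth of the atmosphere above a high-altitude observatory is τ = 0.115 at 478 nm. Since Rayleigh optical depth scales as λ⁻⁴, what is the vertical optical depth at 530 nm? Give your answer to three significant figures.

0.0761

τ(530 nm) = τ(478 nm) × (478/530)⁴ = 0.115 × (0.9019)⁴ = 0.115 × 0.6616 = 0.0761.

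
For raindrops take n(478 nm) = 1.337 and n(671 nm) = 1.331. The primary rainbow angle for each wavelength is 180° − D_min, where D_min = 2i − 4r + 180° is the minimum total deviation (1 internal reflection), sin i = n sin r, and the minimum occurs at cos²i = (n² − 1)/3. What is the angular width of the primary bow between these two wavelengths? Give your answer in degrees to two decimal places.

At 478 nm (n = 1.337): cos²i = 0.26252 → i = 59.178°, r = 39.964°, D_min = 138.500°, rainbow angle = 41.500°.
At 671 nm (n = 1.331): cos²i = 0.25719 → i = 59.527°, r = 40.356°, D_min = 137.630°, rainbow angle = 42.370°.
Angular width = |41.500° − 42.370°| = 0.870°.

0.87°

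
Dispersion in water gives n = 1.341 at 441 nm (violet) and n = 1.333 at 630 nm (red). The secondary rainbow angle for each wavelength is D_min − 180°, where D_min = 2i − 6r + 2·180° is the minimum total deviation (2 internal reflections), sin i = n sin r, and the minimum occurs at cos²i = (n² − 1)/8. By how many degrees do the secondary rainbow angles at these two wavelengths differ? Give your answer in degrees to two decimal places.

2.08°

At 441 nm (n = 1.341): cos²i = 0.09979 → i = 71.586°, r = 45.034°, D_min = 232.966°, rainbow angle = 52.966°.
At 630 nm (n = 1.333): cos²i = 0.09711 → i = 71.843°, r = 45.466°, D_min = 230.891°, rainbow angle = 50.891°.
Angular width = |52.966° − 50.891°| = 2.075°.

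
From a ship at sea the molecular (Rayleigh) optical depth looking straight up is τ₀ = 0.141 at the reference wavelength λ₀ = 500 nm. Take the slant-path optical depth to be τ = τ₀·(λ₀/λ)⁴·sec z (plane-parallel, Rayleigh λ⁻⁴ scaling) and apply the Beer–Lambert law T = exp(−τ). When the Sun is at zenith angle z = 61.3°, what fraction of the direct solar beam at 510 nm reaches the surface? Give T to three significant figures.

sec 61.3° = 2.0824.
τ = 0.141 × (500/510)⁴ × 2.0824 = 0.141 × 0.9238 × 2.0824 = 0.2713.
T = exp(−0.2713) = 0.7624.

0.762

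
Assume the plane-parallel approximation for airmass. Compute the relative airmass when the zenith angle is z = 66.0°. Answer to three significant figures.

X = sec z = 1/cos 66.0° = 1/0.4067 = 2.4586.

2.46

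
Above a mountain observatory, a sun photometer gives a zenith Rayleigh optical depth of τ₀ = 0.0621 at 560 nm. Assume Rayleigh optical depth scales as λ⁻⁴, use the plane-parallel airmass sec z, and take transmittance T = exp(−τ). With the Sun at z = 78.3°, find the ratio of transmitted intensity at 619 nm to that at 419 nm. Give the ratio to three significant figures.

2.16

Airmass: sec 78.3° = 4.9313.
τ(619 nm) = 0.0621 × (560/619)⁴ × 4.9313 = 0.0621 × 0.6699 × 4.9313 = 0.2051.
τ(419 nm) = 0.0621 × (560/419)⁴ × 4.9313 = 0.0621 × 3.1908 × 4.9313 = 0.9771.
T(619)/T(419) = exp(τ_B − τ_A) = exp(0.7720) = 2.1641.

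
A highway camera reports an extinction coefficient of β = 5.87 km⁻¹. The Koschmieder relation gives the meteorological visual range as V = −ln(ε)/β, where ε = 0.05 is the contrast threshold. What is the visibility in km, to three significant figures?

V = −ln(0.05) / 5.87 = 2.996 / 5.87 = 0.5103 km.

0.510 km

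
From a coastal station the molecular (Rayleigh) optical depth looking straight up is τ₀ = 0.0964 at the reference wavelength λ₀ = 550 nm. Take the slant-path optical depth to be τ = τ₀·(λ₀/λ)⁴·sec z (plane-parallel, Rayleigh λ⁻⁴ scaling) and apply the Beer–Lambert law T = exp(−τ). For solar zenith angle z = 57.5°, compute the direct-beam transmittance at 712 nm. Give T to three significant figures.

sec 57.5° = 1.8612.
τ = 0.0964 × (550/712)⁴ × 1.8612 = 0.0964 × 0.3561 × 1.8612 = 0.0639.
T = exp(−0.0639) = 0.9381.

0.938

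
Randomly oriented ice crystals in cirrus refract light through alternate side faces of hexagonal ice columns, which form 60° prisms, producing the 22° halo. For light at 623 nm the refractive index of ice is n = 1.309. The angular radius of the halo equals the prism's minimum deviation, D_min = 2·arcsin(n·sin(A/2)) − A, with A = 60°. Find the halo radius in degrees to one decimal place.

n·sin(A/2) = 1.309 × sin 30° = 1.309 × 0.5000 = 0.6545.
D_min = 2·arcsin(0.6545) − 60° = 2 × 40.882° − 60° = 21.763°.

21.8°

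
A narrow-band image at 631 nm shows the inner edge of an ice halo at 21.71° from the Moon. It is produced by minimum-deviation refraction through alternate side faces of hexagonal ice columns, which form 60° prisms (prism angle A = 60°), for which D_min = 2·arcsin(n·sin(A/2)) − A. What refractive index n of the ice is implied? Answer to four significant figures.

1.308

Rearranging: n = sin((D_min + A)/2) / sin(A/2).
(D_min + A)/2 = (21.71° + 60°)/2 = 40.855°.
n = sin 40.855° / sin 30° = 0.6541 / 0.5000 = 1.3083.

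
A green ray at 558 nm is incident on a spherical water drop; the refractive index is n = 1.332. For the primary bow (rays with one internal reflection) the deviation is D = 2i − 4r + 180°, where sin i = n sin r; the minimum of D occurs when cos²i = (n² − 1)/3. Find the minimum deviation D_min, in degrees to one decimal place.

137.8°

cos²i = (1.77422 − 1)/3 = 0.25807; i = arccos(0.50801) = 59.469°.
sin r = sin 59.469°/1.332 = 0.64666; r = 40.290°.
D_min = 2·59.469° − 4·40.290° + 180° = 137.776°.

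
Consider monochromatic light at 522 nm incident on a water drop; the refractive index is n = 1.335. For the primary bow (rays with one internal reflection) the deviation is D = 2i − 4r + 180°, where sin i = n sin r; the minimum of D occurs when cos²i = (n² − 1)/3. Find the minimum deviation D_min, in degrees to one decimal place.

138.2°

cos²i = (1.78222 − 1)/3 = 0.26074; i = arccos(0.51063) = 59.294°.
sin r = sin 59.294°/1.335 = 0.64405; r = 40.094°.
D_min = 2·59.294° − 4·40.094° + 180° = 138.212°.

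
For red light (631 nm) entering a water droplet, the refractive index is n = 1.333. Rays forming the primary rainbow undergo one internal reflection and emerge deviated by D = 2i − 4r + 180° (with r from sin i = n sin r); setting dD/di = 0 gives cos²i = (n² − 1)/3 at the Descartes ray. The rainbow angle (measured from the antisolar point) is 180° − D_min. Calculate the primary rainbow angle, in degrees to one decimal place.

cos²i = (1.77689 − 1)/3 = 0.25896; i = arccos(0.50888) = 59.410°.
sin r = sin 59.410°/1.333 = 0.64579; r = 40.225°.
D_min = 2·59.410° − 4·40.225° + 180° = 137.922°.
Rainbow angle = 180° − D_min = 42.078°.

42.1°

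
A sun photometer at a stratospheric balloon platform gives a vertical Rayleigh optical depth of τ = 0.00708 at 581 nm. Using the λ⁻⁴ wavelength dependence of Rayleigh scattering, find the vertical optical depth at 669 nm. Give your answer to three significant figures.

0.00403

τ(669 nm) = τ(581 nm) × (581/669)⁴ = 0.00708 × (0.8685)⁴ = 0.00708 × 0.5689 = 0.0040.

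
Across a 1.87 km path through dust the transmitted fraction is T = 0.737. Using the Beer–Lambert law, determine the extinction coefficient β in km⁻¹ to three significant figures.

0.163 km⁻¹

Beer–Lambert: T = exp(−βL) ⇒ β = −ln(T)/L = −ln(0.737)/1.87 = 0.3052/1.87 = 0.1632 km⁻¹.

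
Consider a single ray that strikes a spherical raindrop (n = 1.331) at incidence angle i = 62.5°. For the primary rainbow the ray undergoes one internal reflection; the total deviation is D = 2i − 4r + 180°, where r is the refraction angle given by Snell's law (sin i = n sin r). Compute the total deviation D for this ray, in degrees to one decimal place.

sin r = sin 62.5° / 1.331 = 0.8870/1.331 = 0.6664; r = 41.79°.
D = 2·62.5° − 4·41.79° + 180° = 125.00° − 167.17° + 180° = 137.83°.

137.8°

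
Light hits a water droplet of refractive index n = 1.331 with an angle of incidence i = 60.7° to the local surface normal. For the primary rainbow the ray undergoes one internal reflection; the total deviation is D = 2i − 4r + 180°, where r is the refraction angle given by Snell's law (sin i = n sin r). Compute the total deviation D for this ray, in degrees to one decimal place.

sin r = sin 60.7° / 1.331 = 0.8721/1.331 = 0.6552; r = 40.93°.
D = 2·60.7° − 4·40.93° + 180° = 121.40° − 163.74° + 180° = 137.66°.

137.7°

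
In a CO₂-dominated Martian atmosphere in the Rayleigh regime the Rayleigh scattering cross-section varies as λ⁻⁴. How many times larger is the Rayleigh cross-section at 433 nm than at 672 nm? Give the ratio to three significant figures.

5.80

Rayleigh scattering ∝ λ⁻⁴, so the ratio of coefficients is the inverse fourth power of the wavelength ratio.
σ(433)/σ(672) = (672/433)⁴ = (1.5520)⁴ = 5.801.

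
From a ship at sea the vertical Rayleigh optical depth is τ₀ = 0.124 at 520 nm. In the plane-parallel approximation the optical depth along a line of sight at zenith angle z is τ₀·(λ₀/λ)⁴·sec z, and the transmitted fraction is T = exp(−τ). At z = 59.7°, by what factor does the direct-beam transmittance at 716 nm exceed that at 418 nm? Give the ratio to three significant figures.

Airmass: sec 59.7° = 1.9821.
τ(716 nm) = 0.124 × (520/716)⁴ × 1.9821 = 0.124 × 0.2782 × 1.9821 = 0.0684.
τ(418 nm) = 0.124 × (520/418)⁴ × 1.9821 = 0.124 × 2.3950 × 1.9821 = 0.5886.
T(716)/T(418) = exp(τ_B − τ_A) = exp(0.5203) = 1.6825.

1.68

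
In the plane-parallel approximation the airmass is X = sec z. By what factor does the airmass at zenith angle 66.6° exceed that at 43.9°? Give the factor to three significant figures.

X(66.6°)/X(43.9°) = sec 66.6° / sec 43.9° = cos 43.9° / cos 66.6° = 0.7206/0.3971 = 1.8143.

1.81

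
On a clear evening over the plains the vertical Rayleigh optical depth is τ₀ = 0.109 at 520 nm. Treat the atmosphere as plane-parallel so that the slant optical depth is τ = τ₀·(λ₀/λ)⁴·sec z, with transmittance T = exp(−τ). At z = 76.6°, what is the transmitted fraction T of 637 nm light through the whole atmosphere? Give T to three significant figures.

sec 76.6° = 4.3150.
τ = 0.109 × (520/637)⁴ × 4.3150 = 0.109 × 0.4441 × 4.3150 = 0.2089.
T = exp(−0.2089) = 0.8115.

0.812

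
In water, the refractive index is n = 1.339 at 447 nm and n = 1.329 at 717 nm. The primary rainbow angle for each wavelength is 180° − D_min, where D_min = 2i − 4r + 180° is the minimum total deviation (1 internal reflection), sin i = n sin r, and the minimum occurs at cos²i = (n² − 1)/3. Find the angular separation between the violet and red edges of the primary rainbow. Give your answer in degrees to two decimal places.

1.45°

At 447 nm (n = 1.339): cos²i = 0.26431 → i = 59.062°, r = 39.834°, D_min = 138.786°, rainbow angle = 41.214°.
At 717 nm (n = 1.329): cos²i = 0.25541 → i = 59.643°, r = 40.487°, D_min = 137.337°, rainbow angle = 42.663°.
Angular width = |41.214° − 42.663°| = 1.450°.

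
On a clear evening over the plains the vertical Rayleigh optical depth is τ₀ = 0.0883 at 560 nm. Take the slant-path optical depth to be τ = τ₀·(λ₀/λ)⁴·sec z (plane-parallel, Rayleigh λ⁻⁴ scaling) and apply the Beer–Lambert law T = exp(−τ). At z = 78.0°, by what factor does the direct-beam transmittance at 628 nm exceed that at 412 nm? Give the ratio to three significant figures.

3.26

Airmass: sec 78.0° = 4.8097.
τ(628 nm) = 0.0883 × (560/628)⁴ × 4.8097 = 0.0883 × 0.6323 × 4.8097 = 0.2685.
τ(412 nm) = 0.0883 × (560/412)⁴ × 4.8097 = 0.0883 × 3.4132 × 4.8097 = 1.4496.
T(628)/T(412) = exp(τ_B − τ_A) = exp(1.1811) = 3.2578.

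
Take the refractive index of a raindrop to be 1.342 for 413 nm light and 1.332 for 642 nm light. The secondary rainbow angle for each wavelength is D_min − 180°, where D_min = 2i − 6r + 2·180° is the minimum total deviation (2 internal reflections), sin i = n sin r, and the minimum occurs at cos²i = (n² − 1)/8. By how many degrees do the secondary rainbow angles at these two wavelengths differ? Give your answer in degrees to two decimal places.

At 413 nm (n = 1.342): cos²i = 0.10012 → i = 71.554°, r = 44.981°, D_min = 233.222°, rainbow angle = 53.222°.
At 642 nm (n = 1.332): cos²i = 0.09678 → i = 71.875°, r = 45.520°, D_min = 230.628°, rainbow angle = 50.628°.
Angular width = |53.222° − 50.628°| = 2.594°.

2.59°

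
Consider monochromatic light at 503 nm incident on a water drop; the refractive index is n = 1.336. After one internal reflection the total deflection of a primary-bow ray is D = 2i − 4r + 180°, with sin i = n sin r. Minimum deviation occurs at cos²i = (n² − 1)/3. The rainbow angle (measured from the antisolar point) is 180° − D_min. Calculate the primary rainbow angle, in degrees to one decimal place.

cos²i = (1.78490 − 1)/3 = 0.26163; i = arccos(0.51150) = 59.236°.
sin r = sin 59.236°/1.336 = 0.64318; r = 40.029°.
D_min = 2·59.236° − 4·40.029° + 180° = 138.356°.
Rainbow angle = 180° − D_min = 41.644°.

41.6°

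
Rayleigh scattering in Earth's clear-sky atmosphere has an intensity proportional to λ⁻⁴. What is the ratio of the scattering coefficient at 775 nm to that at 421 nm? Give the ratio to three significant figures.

0.0871

Rayleigh scattering ∝ λ⁻⁴, so the ratio of coefficients is the inverse fourth power of the wavelength ratio.
σ(775)/σ(421) = (421/775)⁴ = (0.5432)⁴ = 0.08708.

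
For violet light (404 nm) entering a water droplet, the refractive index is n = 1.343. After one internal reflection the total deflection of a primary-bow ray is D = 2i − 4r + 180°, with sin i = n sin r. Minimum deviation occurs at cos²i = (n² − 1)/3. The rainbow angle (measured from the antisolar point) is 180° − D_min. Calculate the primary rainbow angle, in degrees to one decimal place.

40.6°

cos²i = (1.80365 − 1)/3 = 0.26788; i = arccos(0.51757) = 58.830°.
sin r = sin 58.830°/1.343 = 0.63711; r = 39.577°.
D_min = 2·58.830° − 4·39.577° + 180° = 139.354°.
Rainbow angle = 180° − D_min = 40.646°.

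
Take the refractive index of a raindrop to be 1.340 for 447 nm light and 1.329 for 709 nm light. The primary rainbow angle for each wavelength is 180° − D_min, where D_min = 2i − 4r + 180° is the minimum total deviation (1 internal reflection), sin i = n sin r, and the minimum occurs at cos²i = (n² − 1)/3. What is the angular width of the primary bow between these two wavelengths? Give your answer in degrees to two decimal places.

At 447 nm (n = 1.340): cos²i = 0.26520 → i = 59.004°, r = 39.770°, D_min = 138.929°, rainbow angle = 41.071°.
At 709 nm (n = 1.329): cos²i = 0.25541 → i = 59.643°, r = 40.487°, D_min = 137.337°, rainbow angle = 42.663°.
Angular width = |41.071° − 42.663°| = 1.592°.

1.59°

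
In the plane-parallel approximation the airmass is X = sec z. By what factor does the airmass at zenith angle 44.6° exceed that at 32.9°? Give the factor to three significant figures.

1.18

X(44.6°)/X(32.9°) = sec 44.6° / sec 32.9° = cos 32.9° / cos 44.6° = 0.8396/0.7120 = 1.1792.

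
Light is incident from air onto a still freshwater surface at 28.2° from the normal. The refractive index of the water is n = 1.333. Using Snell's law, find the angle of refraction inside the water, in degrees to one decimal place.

Snell: sin θ_r = sin θ_i / n = sin 28.2° / 1.333 = 0.4726 / 1.333 = 0.3545.
θ_r = arcsin(0.3545) = 20.76°.

20.8°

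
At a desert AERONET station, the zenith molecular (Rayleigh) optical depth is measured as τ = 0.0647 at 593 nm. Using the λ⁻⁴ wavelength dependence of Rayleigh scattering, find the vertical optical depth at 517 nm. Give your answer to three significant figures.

0.112

τ(517 nm) = τ(593 nm) × (593/517)⁴ = 0.0647 × (1.1470)⁴ = 0.0647 × 1.7308 = 0.1120.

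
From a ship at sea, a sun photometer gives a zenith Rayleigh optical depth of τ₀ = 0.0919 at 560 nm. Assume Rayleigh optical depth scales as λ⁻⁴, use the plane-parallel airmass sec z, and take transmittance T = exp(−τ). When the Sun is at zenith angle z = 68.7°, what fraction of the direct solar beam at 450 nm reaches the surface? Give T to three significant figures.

sec 68.7° = 2.7529.
τ = 0.0919 × (560/450)⁴ × 2.7529 = 0.0919 × 2.3983 × 2.7529 = 0.6068.
T = exp(−0.6068) = 0.5451.

0.545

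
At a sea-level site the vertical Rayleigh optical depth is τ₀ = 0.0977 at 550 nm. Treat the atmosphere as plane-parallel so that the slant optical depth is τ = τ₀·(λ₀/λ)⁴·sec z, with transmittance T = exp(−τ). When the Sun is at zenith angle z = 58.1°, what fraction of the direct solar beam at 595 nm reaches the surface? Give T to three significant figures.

0.874

sec 58.1° = 1.8924.
τ = 0.0977 × (550/595)⁴ × 1.8924 = 0.0977 × 0.7301 × 1.8924 = 0.1350.
T = exp(−0.1350) = 0.8737.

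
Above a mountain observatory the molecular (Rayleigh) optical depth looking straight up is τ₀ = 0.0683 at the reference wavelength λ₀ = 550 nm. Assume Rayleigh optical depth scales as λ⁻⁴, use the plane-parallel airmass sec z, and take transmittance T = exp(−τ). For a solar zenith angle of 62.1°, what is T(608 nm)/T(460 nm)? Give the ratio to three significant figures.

1.22

Airmass: sec 62.1° = 2.1371.
τ(608 nm) = 0.0683 × (550/608)⁴ × 2.1371 = 0.0683 × 0.6696 × 2.1371 = 0.0977.
τ(460 nm) = 0.0683 × (550/460)⁴ × 2.1371 = 0.0683 × 2.0437 × 2.1371 = 0.2983.
T(608)/T(460) = exp(τ_B − τ_A) = exp(0.2006) = 1.2221.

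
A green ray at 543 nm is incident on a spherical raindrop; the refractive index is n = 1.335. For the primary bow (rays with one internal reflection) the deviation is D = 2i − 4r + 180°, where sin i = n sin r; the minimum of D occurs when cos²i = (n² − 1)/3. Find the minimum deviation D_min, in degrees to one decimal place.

cos²i = (1.78222 − 1)/3 = 0.26074; i = arccos(0.51063) = 59.294°.
sin r = sin 59.294°/1.335 = 0.64405; r = 40.094°.
D_min = 2·59.294° − 4·40.094° + 180° = 138.212°.

138.2°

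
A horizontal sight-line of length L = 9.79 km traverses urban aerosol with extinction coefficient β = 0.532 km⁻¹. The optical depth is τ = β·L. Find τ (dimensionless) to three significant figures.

τ = β·L = 0.532 × 9.79 = 5.2083.

5.21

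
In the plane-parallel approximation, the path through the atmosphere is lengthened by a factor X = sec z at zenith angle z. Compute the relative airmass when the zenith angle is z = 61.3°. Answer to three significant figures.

X = sec z = 1/cos 61.3° = 1/0.4802 = 2.0824.

2.08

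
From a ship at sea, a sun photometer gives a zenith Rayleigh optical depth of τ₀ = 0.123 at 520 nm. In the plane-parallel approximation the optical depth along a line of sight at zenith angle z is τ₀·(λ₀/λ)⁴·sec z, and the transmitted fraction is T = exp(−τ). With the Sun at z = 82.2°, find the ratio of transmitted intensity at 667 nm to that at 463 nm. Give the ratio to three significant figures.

Airmass: sec 82.2° = 7.3684.
τ(667 nm) = 0.123 × (520/667)⁴ × 7.3684 = 0.123 × 0.3694 × 7.3684 = 0.3348.
τ(463 nm) = 0.123 × (520/463)⁴ × 7.3684 = 0.123 × 1.5911 × 7.3684 = 1.4420.
T(667)/T(463) = exp(τ_B − τ_A) = exp(1.1072) = 3.0259.

3.03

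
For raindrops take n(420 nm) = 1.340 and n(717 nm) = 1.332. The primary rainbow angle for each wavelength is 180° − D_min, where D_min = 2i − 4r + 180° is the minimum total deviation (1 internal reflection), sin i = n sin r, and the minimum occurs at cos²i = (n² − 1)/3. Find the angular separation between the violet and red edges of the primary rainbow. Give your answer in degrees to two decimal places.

At 420 nm (n = 1.340): cos²i = 0.26520 → i = 59.004°, r = 39.770°, D_min = 138.929°, rainbow angle = 41.071°.
At 717 nm (n = 1.332): cos²i = 0.25807 → i = 59.469°, r = 40.290°, D_min = 137.776°, rainbow angle = 42.224°.
Angular width = |41.071° − 42.224°| = 1.153°.

1.15°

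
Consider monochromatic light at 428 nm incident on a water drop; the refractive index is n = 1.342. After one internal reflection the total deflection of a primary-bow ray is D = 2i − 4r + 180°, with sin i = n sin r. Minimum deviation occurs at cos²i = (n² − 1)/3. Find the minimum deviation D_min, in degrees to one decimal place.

cos²i = (1.80096 − 1)/3 = 0.26699; i = arccos(0.51671) = 58.888°.
sin r = sin 58.888°/1.342 = 0.63797; r = 39.641°.
D_min = 2·58.888° − 4·39.641° + 180° = 139.213°.

139.2°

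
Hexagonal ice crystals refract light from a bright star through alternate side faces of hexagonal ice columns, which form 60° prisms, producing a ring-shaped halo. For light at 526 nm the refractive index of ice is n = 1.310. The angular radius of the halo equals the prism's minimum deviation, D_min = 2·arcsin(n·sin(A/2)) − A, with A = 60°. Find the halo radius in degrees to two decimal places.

n·sin(A/2) = 1.310 × sin 30° = 1.310 × 0.5000 = 0.6550.
D_min = 2·arcsin(0.6550) − 60° = 2 × 40.920° − 60° = 21.839°.

21.84°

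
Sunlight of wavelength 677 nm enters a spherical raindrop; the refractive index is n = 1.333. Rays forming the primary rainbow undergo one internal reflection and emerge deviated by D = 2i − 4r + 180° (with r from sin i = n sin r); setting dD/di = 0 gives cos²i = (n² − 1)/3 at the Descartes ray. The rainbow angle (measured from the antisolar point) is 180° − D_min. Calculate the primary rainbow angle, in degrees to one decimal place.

cos²i = (1.77689 − 1)/3 = 0.25896; i = arccos(0.50888) = 59.410°.
sin r = sin 59.410°/1.333 = 0.64579; r = 40.225°.
D_min = 2·59.410° − 4·40.225° + 180° = 137.922°.
Rainbow angle = 180° − D_min = 42.078°.

42.1°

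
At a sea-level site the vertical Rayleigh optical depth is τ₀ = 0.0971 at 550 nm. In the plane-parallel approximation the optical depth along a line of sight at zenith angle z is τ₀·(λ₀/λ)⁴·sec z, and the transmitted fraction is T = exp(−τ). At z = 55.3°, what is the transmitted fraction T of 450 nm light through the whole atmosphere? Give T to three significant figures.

0.683

sec 55.3° = 1.7566.
τ = 0.0971 × (550/450)⁴ × 1.7566 = 0.0971 × 2.2315 × 1.7566 = 0.3806.
T = exp(−0.3806) = 0.6834.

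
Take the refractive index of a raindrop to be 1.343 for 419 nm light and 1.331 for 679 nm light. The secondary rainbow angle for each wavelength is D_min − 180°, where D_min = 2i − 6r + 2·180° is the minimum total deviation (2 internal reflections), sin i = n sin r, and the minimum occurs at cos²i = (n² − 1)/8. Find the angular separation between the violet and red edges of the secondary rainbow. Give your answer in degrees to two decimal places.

3.11°

At 419 nm (n = 1.343): cos²i = 0.10046 → i = 71.522°, r = 44.928°, D_min = 233.478°, rainbow angle = 53.478°.
At 679 nm (n = 1.331): cos²i = 0.09645 → i = 71.907°, r = 45.575°, D_min = 230.365°, rainbow angle = 50.365°.
Angular width = |53.478° − 50.365°| = 3.113°.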